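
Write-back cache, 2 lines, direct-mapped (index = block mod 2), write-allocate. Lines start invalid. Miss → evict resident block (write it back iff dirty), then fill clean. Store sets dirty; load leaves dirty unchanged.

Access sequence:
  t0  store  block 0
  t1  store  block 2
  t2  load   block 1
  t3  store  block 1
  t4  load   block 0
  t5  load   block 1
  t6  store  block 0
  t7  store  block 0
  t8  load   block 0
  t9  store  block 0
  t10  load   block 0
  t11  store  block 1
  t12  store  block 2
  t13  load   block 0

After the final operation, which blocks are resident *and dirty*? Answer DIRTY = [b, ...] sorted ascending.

0: W B0 -> L0 miss  d=D]
1: W B2 -> L0 miss wb->B0  d=D]
2: R B1 -> L1 miss  d=-]
3: W B1 -> L1 hit  d=D]
4: R B0 -> L0 miss wb->B2  d=-]
5: R B1 -> L1 hit  d=D]
6: W B0 -> L0 hit  d=D]
7: W B0 -> L0 hit  d=D]
8: R B0 -> L0 hit  d=D]
9: W B0 -> L0 hit  d=D]
10: R B0 -> L0 hit  d=D]
11: W B1 -> L1 hit  d=D]
12: W B2 -> L0 miss wb->B0  d=D]
13: R B0 -> L0 miss wb->B2  d=-]

DIRTY = [1]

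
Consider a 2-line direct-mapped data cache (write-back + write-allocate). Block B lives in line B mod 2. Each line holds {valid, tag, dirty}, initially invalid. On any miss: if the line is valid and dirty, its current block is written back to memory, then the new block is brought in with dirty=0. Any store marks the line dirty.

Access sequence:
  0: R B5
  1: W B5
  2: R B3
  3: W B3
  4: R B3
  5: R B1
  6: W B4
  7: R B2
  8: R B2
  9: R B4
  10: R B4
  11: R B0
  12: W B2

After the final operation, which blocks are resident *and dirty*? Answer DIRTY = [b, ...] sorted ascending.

DIRTY = [2]

0: R B5 → L1 miss [-]
1: W B5 → L1 hit [D]
2: R B3 → L1 miss wb→B5 [-]
3: W B3 → L1 hit [D]
4: R B3 → L1 hit [D]
5: R B1 → L1 miss wb→B3 [-]
6: W B4 → L0 miss [D]
7: R B2 → L0 miss wb→B4 [-]
8: R B2 → L0 hit [-]
9: R B4 → L0 miss [-]
10: R B4 → L0 hit [-]
11: R B0 → L0 miss [-]
12: W B2 → L0 miss [D]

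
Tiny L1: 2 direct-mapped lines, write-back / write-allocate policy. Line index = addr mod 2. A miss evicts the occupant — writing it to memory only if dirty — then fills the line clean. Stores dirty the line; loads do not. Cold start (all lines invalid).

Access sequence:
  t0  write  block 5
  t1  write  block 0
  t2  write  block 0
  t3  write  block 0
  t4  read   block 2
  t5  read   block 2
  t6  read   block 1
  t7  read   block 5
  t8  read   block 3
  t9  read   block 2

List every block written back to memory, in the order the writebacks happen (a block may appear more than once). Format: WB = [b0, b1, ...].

  0 | W B5 → L1 miss [D]
  1 | W B0 → L0 miss [D]
  2 | W B0 → L0 hit [D]
  3 | W B0 → L0 hit [D]
  4 | R B2 → L0 miss wb→B0 [-]
  5 | R B2 → L0 hit [-]
  6 | R B1 → L1 miss wb→B5 [-]
  7 | R B5 → L1 miss [-]
  8 | R B3 → L1 miss [-]
  9 | R B2 → L0 hit [-]

WB = [0, 5]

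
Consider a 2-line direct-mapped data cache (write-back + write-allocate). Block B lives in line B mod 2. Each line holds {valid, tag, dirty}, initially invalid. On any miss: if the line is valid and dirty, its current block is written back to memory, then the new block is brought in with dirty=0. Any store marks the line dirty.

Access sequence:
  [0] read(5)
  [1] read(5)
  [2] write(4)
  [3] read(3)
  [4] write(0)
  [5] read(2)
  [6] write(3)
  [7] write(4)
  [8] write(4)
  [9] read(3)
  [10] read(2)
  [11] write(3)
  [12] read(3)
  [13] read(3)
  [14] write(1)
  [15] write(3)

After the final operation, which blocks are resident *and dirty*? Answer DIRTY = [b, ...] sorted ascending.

DIRTY = [3]

0: R B5 → L1 miss [-]
1: R B5 → L1 hit [-]
2: W B4 → L0 miss [D]
3: R B3 → L1 miss [-]
4: W B0 → L0 miss wb→B4 [D]
5: R B2 → L0 miss wb→B0 [-]
6: W B3 → L1 hit [D]
7: W B4 → L0 miss [D]
8: W B4 → L0 hit [D]
9: R B3 → L1 hit [D]
10: R B2 → L0 miss wb→B4 [-]
11: W B3 → L1 hit [D]
12: R B3 → L1 hit [D]
13: R B3 → L1 hit [D]
14: W B1 → L1 miss wb→B3 [D]
15: W B3 → L1 miss wb→B1 [D]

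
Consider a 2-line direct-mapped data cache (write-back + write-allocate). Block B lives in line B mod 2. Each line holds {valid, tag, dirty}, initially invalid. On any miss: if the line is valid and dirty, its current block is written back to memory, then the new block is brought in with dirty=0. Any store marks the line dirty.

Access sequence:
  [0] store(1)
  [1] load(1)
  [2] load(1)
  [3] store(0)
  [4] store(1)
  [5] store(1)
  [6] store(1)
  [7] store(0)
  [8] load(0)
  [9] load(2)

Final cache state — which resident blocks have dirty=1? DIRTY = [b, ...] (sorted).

DIRTY = [1]

0: W B1 → L1 miss [D]
1: R B1 → L1 hit [D]
2: R B1 → L1 hit [D]
3: W B0 → L0 miss [D]
4: W B1 → L1 hit [D]
5: W B1 → L1 hit [D]
6: W B1 → L1 hit [D]
7: W B0 → L0 hit [D]
8: R B0 → L0 hit [D]
9: R B2 → L0 miss wb→B0 [-]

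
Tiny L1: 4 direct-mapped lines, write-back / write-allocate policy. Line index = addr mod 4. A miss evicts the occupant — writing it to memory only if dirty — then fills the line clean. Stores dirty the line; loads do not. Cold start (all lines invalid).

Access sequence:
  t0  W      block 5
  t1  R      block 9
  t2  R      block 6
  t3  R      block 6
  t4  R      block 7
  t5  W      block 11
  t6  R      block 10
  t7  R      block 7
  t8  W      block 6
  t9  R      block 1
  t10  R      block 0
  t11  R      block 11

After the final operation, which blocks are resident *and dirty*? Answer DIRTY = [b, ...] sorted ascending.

0: W B5 -> L1 miss  d=D]
1: R B9 -> L1 miss wb->B5  d=-]
2: R B6 -> L2 miss  d=-]
3: R B6 -> L2 hit  d=-]
4: R B7 -> L3 miss  d=-]
5: W B11 -> L3 miss  d=D]
6: R B10 -> L2 miss  d=-]
7: R B7 -> L3 miss wb->B11  d=-]
8: W B6 -> L2 miss  d=D]
9: R B1 -> L1 miss  d=-]
10: R B0 -> L0 miss  d=-]
11: R B11 -> L3 miss  d=-]

DIRTY = [6]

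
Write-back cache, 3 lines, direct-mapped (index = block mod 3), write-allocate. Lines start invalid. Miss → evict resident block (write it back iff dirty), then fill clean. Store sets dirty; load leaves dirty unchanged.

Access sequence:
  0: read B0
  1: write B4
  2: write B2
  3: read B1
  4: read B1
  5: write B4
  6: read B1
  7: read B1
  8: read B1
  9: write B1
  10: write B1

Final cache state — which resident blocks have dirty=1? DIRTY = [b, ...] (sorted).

  0 | R B0 → L0 miss [-]
  1 | W B4 → L1 miss [D]
  2 | W B2 → L2 miss [D]
  3 | R B1 → L1 miss wb→B4 [-]
  4 | R B1 → L1 hit [-]
  5 | W B4 → L1 miss [D]
  6 | R B1 → L1 miss wb→B4 [-]
  7 | R B1 → L1 hit [-]
  8 | R B1 → L1 hit [-]
  9 | W B1 → L1 hit [D]
  10 | W B1 → L1 hit [D]

DIRTY = [1, 2]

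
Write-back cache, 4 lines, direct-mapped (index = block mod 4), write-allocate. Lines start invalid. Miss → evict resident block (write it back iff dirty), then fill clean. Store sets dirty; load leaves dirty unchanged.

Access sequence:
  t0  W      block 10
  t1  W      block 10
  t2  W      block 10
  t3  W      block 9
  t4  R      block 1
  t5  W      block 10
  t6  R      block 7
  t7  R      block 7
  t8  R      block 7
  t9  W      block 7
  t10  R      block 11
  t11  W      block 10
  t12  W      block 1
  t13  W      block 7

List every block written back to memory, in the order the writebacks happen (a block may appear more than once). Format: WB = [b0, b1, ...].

WB = [9, 7]

0: W B10 → L2 miss [D]
1: W B10 → L2 hit [D]
2: W B10 → L2 hit [D]
3: W B9 → L1 miss [D]
4: R B1 → L1 miss wb→B9 [-]
5: W B10 → L2 hit [D]
6: R B7 → L3 miss [-]
7: R B7 → L3 hit [-]
8: R B7 → L3 hit [-]
9: W B7 → L3 hit [D]
10: R B11 → L3 miss wb→B7 [-]
11: W B10 → L2 hit [D]
12: W B1 → L1 hit [D]
13: W B7 → L3 miss [D]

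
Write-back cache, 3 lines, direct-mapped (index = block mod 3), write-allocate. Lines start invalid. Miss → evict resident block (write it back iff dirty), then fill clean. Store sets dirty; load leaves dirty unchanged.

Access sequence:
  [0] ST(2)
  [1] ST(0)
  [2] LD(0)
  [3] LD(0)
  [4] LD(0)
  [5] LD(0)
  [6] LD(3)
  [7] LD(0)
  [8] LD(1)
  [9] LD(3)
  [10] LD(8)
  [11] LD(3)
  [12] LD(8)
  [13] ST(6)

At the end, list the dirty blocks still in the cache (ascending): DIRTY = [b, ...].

  0 | W B2 → L2 miss [D]
  1 | W B0 → L0 miss [D]
  2 | R B0 → L0 hit [D]
  3 | R B0 → L0 hit [D]
  4 | R B0 → L0 hit [D]
  5 | R B0 → L0 hit [D]
  6 | R B3 → L0 miss wb→B0 [-]
  7 | R B0 → L0 miss [-]
  8 | R B1 → L1 miss [-]
  9 | R B3 → L0 miss [-]
  10 | R B8 → L2 miss wb→B2 [-]
  11 | R B3 → L0 hit [-]
  12 | R B8 → L2 hit [-]
  13 | W B6 → L0 miss [D]

DIRTY = [6]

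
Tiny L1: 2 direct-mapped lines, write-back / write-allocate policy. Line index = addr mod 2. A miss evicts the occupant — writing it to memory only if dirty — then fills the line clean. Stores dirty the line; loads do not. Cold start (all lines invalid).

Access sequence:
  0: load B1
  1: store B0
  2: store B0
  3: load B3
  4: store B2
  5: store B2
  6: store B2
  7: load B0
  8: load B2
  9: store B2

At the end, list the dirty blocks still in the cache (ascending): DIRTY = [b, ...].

DIRTY = [2]

0: R B1 -> L1 miss  d=-]
1: W B0 -> L0 miss  d=D]
2: W B0 -> L0 hit  d=D]
3: R B3 -> L1 miss  d=-]
4: W B2 -> L0 miss wb->B0  d=D]
5: W B2 -> L0 hit  d=D]
6: W B2 -> L0 hit  d=D]
7: R B0 -> L0 miss wb->B2  d=-]
8: R B2 -> L0 miss  d=-]
9: W B2 -> L0 hit  d=D]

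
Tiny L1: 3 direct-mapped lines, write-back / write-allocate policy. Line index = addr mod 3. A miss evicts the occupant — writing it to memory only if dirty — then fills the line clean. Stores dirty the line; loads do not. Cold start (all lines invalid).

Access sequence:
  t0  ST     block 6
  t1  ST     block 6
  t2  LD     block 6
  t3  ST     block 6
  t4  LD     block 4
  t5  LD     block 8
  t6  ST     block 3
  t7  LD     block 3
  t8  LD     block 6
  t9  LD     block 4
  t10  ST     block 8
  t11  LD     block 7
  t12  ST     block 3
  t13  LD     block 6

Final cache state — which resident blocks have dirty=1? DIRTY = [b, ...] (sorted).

DIRTY = [8]

  0 | W B6 → L0 miss [D]
  1 | W B6 → L0 hit [D]
  2 | R B6 → L0 hit [D]
  3 | W B6 → L0 hit [D]
  4 | R B4 → L1 miss [-]
  5 | R B8 → L2 miss [-]
  6 | W B3 → L0 miss wb→B6 [D]
  7 | R B3 → L0 hit [D]
  8 | R B6 → L0 miss wb→B3 [-]
  9 | R B4 → L1 hit [-]
  10 | W B8 → L2 hit [D]
  11 | R B7 → L1 miss [-]
  12 | W B3 → L0 miss [D]
  13 | R B6 → L0 miss wb→B3 [-]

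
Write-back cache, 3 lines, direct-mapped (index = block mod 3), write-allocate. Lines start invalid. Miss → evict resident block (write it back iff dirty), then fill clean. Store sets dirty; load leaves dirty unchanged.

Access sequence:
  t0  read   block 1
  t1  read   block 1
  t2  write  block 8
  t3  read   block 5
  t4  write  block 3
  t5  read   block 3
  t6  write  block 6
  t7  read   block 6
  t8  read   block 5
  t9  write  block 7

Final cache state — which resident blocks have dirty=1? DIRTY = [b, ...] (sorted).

  0 | R B1 → L1 miss [-]
  1 | R B1 → L1 hit [-]
  2 | W B8 → L2 miss [D]
  3 | R B5 → L2 miss wb→B8 [-]
  4 | W B3 → L0 miss [D]
  5 | R B3 → L0 hit [D]
  6 | W B6 → L0 miss wb→B3 [D]
  7 | R B6 → L0 hit [D]
  8 | R B5 → L2 hit [-]
  9 | W B7 → L1 miss [D]

DIRTY = [6, 7]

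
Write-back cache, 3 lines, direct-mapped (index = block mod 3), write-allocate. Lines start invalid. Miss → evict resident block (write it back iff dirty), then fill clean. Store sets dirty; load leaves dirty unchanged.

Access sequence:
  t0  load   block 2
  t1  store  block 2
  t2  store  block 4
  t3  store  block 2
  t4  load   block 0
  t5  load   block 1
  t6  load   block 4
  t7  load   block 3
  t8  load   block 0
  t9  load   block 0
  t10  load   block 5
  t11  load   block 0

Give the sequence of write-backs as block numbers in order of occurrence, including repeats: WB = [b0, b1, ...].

0: R B2 -> L2 miss  d=-]
1: W B2 -> L2 hit  d=D]
2: W B4 -> L1 miss  d=D]
3: W B2 -> L2 hit  d=D]
4: R B0 -> L0 miss  d=-]
5: R B1 -> L1 miss wb->B4  d=-]
6: R B4 -> L1 miss  d=-]
7: R B3 -> L0 miss  d=-]
8: R B0 -> L0 miss  d=-]
9: R B0 -> L0 hit  d=-]
10: R B5 -> L2 miss wb->B2  d=-]
11: R B0 -> L0 hit  d=-]

WB = [4, 2]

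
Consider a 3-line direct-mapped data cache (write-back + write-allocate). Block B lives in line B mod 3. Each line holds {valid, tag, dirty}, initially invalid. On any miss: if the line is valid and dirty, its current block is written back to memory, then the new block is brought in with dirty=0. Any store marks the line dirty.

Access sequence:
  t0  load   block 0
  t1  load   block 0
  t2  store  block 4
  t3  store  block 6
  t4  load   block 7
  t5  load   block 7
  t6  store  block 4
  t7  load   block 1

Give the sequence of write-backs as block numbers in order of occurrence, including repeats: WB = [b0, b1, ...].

0: R B0 -> L0 miss  d=-]
1: R B0 -> L0 hit  d=-]
2: W B4 -> L1 miss  d=D]
3: W B6 -> L0 miss  d=D]
4: R B7 -> L1 miss wb->B4  d=-]
5: R B7 -> L1 hit  d=-]
6: W B4 -> L1 miss  d=D]
7: R B1 -> L1 miss wb->B4  d=-]

WB = [4, 4]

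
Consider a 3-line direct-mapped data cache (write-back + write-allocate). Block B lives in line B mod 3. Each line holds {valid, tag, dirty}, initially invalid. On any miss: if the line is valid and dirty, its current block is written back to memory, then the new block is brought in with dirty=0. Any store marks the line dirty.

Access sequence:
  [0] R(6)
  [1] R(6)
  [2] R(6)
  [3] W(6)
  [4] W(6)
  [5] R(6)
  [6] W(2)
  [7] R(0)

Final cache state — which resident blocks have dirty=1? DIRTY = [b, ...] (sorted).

0: R B6 -> L0 miss  d=-]
1: R B6 -> L0 hit  d=-]
2: R B6 -> L0 hit  d=-]
3: W B6 -> L0 hit  d=D]
4: W B6 -> L0 hit  d=D]
5: R B6 -> L0 hit  d=D]
6: W B2 -> L2 miss  d=D]
7: R B0 -> L0 miss wb->B6  d=-]

DIRTY = [2]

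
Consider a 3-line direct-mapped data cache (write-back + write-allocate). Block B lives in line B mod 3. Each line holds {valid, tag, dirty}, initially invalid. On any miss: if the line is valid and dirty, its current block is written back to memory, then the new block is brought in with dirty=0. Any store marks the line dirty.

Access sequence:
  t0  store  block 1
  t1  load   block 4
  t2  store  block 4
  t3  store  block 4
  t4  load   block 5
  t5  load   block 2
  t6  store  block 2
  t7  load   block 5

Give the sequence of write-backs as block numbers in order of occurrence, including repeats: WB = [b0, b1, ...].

WB = [1, 2]

0: W B1 → L1 miss [D]
1: R B4 → L1 miss wb→B1 [-]
2: W B4 → L1 hit [D]
3: W B4 → L1 hit [D]
4: R B5 → L2 miss [-]
5: R B2 → L2 miss [-]
6: W B2 → L2 hit [D]
7: R B5 → L2 miss wb→B2 [-]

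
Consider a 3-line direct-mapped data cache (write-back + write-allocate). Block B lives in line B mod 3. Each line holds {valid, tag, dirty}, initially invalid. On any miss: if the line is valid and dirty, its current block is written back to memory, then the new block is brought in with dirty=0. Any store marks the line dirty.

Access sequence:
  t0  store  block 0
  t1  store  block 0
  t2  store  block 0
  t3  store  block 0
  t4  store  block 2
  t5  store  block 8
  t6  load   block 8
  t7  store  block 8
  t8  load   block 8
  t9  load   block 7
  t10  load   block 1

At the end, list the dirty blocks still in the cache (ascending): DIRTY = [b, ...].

DIRTY = [0, 8]

0: W B0 → L0 miss [D]
1: W B0 → L0 hit [D]
2: W B0 → L0 hit [D]
3: W B0 → L0 hit [D]
4: W B2 → L2 miss [D]
5: W B8 → L2 miss wb→B2 [D]
6: R B8 → L2 hit [D]
7: W B8 → L2 hit [D]
8: R B8 → L2 hit [D]
9: R B7 → L1 miss [-]
10: R B1 → L1 miss [-]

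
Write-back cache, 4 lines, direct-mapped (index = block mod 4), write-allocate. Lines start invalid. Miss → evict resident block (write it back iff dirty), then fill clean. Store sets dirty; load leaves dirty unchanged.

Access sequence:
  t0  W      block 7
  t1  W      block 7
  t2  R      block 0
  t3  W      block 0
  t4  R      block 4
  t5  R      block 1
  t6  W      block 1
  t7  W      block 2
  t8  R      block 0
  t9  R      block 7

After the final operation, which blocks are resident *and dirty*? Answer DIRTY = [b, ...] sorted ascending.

DIRTY = [1, 2, 7]

  0 | W B7 → L3 miss [D]
  1 | W B7 → L3 hit [D]
  2 | R B0 → L0 miss [-]
  3 | W B0 → L0 hit [D]
  4 | R B4 → L0 miss wb→B0 [-]
  5 | R B1 → L1 miss [-]
  6 | W B1 → L1 hit [D]
  7 | W B2 → L2 miss [D]
  8 | R B0 → L0 miss [-]
  9 | R B7 → L3 hit [D]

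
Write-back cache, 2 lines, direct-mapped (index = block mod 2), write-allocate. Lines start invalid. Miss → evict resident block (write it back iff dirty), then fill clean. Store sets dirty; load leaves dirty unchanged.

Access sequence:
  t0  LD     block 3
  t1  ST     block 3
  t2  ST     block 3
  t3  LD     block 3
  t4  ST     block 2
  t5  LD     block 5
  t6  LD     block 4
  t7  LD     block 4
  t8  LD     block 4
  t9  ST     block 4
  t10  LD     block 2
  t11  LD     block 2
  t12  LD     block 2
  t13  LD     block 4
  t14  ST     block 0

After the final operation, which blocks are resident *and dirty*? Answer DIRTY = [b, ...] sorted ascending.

0: R B3 → L1 miss [-]
1: W B3 → L1 hit [D]
2: W B3 → L1 hit [D]
3: R B3 → L1 hit [D]
4: W B2 → L0 miss [D]
5: R B5 → L1 miss wb→B3 [-]
6: R B4 → L0 miss wb→B2 [-]
7: R B4 → L0 hit [-]
8: R B4 → L0 hit [-]
9: W B4 → L0 hit [D]
10: R B2 → L0 miss wb→B4 [-]
11: R B2 → L0 hit [-]
12: R B2 → L0 hit [-]
13: R B4 → L0 miss [-]
14: W B0 → L0 miss [D]

DIRTY = [0]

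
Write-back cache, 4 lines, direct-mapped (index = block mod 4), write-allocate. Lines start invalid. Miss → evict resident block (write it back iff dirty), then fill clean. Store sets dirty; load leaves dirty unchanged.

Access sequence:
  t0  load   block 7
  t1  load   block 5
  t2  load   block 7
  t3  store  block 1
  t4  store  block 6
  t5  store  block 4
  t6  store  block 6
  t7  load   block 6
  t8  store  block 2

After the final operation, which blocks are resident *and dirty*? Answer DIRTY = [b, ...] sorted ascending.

0: R B7 → L3 miss [-]
1: R B5 → L1 miss [-]
2: R B7 → L3 hit [-]
3: W B1 → L1 miss [D]
4: W B6 → L2 miss [D]
5: W B4 → L0 miss [D]
6: W B6 → L2 hit [D]
7: R B6 → L2 hit [D]
8: W B2 → L2 miss wb→B6 [D]

DIRTY = [1, 2, 4]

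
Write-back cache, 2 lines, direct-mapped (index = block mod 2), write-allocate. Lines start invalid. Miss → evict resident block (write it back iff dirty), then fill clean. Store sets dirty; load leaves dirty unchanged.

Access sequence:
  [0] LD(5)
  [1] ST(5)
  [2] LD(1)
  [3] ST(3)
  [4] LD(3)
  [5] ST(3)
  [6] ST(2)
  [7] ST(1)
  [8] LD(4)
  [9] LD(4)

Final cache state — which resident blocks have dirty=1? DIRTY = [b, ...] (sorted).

0: R B5 -> L1 miss  d=-]
1: W B5 -> L1 hit  d=D]
2: R B1 -> L1 miss wb->B5  d=-]
3: W B3 -> L1 miss  d=D]
4: R B3 -> L1 hit  d=D]
5: W B3 -> L1 hit  d=D]
6: W B2 -> L0 miss  d=D]
7: W B1 -> L1 miss wb->B3  d=D]
8: R B4 -> L0 miss wb->B2  d=-]
9: R B4 -> L0 hit  d=-]

DIRTY = [1]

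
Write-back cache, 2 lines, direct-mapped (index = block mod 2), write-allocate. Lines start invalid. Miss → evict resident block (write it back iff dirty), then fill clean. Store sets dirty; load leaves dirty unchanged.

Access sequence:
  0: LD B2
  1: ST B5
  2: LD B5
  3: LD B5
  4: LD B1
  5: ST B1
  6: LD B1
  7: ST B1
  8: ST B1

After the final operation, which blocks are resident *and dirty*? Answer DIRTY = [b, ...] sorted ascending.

DIRTY = [1]

  0 | R B2 → L0 miss [-]
  1 | W B5 → L1 miss [D]
  2 | R B5 → L1 hit [D]
  3 | R B5 → L1 hit [D]
  4 | R B1 → L1 miss wb→B5 [-]
  5 | W B1 → L1 hit [D]
  6 | R B1 → L1 hit [D]
  7 | W B1 → L1 hit [D]
  8 | W B1 → L1 hit [D]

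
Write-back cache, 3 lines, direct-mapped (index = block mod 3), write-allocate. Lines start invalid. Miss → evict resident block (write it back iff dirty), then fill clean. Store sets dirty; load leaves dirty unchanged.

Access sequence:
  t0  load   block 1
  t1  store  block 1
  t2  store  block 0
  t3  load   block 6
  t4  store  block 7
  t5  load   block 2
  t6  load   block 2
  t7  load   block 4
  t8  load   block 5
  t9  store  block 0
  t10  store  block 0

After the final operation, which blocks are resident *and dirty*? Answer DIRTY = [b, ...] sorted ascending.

DIRTY = [0]

0: R B1 -> L1 miss  d=-]
1: W B1 -> L1 hit  d=D]
2: W B0 -> L0 miss  d=D]
3: R B6 -> L0 miss wb->B0  d=-]
4: W B7 -> L1 miss wb->B1  d=D]
5: R B2 -> L2 miss  d=-]
6: R B2 -> L2 hit  d=-]
7: R B4 -> L1 miss wb->B7  d=-]
8: R B5 -> L2 miss  d=-]
9: W B0 -> L0 miss  d=D]
10: W B0 -> L0 hit  d=D]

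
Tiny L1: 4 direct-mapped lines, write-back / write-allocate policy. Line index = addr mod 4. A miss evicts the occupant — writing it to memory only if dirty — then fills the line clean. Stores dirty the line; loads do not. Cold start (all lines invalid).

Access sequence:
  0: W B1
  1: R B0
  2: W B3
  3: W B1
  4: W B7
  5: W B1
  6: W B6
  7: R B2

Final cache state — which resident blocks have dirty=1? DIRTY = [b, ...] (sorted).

DIRTY = [1, 7]

0: W B1 → L1 miss [D]
1: R B0 → L0 miss [-]
2: W B3 → L3 miss [D]
3: W B1 → L1 hit [D]
4: W B7 → L3 miss wb→B3 [D]
5: W B1 → L1 hit [D]
6: W B6 → L2 miss [D]
7: R B2 → L2 miss wb→B6 [-]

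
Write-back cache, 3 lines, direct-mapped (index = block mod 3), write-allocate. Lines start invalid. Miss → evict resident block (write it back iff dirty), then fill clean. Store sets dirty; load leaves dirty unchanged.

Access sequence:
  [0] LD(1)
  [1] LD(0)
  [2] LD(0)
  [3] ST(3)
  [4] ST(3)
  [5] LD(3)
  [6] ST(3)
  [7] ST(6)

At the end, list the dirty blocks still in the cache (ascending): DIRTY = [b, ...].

0: R B1 → L1 miss [-]
1: R B0 → L0 miss [-]
2: R B0 → L0 hit [-]
3: W B3 → L0 miss [D]
4: W B3 → L0 hit [D]
5: R B3 → L0 hit [D]
6: W B3 → L0 hit [D]
7: W B6 → L0 miss wb→B3 [D]

DIRTY = [6]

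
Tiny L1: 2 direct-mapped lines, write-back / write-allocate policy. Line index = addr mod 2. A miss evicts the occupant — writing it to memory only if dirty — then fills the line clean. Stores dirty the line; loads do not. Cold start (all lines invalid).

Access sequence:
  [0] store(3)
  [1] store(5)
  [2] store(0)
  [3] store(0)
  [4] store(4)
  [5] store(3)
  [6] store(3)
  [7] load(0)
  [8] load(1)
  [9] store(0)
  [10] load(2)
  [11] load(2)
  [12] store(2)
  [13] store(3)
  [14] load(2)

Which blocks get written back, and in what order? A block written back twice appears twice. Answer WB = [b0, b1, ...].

WB = [3, 0, 5, 4, 3, 0]

0: W B3 → L1 miss [D]
1: W B5 → L1 miss wb→B3 [D]
2: W B0 → L0 miss [D]
3: W B0 → L0 hit [D]
4: W B4 → L0 miss wb→B0 [D]
5: W B3 → L1 miss wb→B5 [D]
6: W B3 → L1 hit [D]
7: R B0 → L0 miss wb→B4 [-]
8: R B1 → L1 miss wb→B3 [-]
9: W B0 → L0 hit [D]
10: R B2 → L0 miss wb→B0 [-]
11: R B2 → L0 hit [-]
12: W B2 → L0 hit [D]
13: W B3 → L1 miss [D]
14: R B2 → L0 hit [D]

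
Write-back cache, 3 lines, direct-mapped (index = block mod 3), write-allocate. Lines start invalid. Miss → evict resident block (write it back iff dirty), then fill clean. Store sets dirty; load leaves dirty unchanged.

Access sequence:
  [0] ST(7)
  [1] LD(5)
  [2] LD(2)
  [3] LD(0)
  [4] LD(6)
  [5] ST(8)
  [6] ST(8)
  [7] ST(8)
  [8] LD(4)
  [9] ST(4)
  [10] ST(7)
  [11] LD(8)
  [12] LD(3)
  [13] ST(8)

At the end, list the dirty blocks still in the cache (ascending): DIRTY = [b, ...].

0: W B7 → L1 miss [D]
1: R B5 → L2 miss [-]
2: R B2 → L2 miss [-]
3: R B0 → L0 miss [-]
4: R B6 → L0 miss [-]
5: W B8 → L2 miss [D]
6: W B8 → L2 hit [D]
7: W B8 → L2 hit [D]
8: R B4 → L1 miss wb→B7 [-]
9: W B4 → L1 hit [D]
10: W B7 → L1 miss wb→B4 [D]
11: R B8 → L2 hit [D]
12: R B3 → L0 miss [-]
13: W B8 → L2 hit [D]

DIRTY = [7, 8]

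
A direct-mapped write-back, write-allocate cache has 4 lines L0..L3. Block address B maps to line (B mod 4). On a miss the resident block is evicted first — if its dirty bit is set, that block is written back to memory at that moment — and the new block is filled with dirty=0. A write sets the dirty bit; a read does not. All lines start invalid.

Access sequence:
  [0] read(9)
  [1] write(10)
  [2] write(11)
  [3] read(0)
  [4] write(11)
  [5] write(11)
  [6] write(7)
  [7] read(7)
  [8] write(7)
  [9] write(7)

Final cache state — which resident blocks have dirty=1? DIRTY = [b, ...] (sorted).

DIRTY = [7, 10]

0: R B9 -> L1 miss  d=-]
1: W B10 -> L2 miss  d=D]
2: W B11 -> L3 miss  d=D]
3: R B0 -> L0 miss  d=-]
4: W B11 -> L3 hit  d=D]
5: W B11 -> L3 hit  d=D]
6: W B7 -> L3 miss wb->B11  d=D]
7: R B7 -> L3 hit  d=D]
8: W B7 -> L3 hit  d=D]
9: W B7 -> L3 hit  d=D]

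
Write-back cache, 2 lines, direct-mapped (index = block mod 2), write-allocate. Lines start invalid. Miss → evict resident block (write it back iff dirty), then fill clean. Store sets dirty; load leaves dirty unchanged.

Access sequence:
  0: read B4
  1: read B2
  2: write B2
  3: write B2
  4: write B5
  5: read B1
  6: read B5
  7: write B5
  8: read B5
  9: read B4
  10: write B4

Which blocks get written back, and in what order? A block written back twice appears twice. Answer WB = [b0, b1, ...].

  0 | R B4 → L0 miss [-]
  1 | R B2 → L0 miss [-]
  2 | W B2 → L0 hit [D]
  3 | W B2 → L0 hit [D]
  4 | W B5 → L1 miss [D]
  5 | R B1 → L1 miss wb→B5 [-]
  6 | R B5 → L1 miss [-]
  7 | W B5 → L1 hit [D]
  8 | R B5 → L1 hit [D]
  9 | R B4 → L0 miss wb→B2 [-]
  10 | W B4 → L0 hit [D]

WB = [5, 2]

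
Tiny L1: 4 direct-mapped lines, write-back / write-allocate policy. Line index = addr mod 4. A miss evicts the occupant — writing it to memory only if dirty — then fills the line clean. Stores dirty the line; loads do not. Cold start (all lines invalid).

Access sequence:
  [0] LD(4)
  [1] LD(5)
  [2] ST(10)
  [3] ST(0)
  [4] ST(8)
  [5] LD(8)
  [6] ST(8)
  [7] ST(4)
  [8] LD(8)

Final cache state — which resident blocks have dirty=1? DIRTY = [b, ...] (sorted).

DIRTY = [10]

0: R B4 -> L0 miss  d=-]
1: R B5 -> L1 miss  d=-]
2: W B10 -> L2 miss  d=D]
3: W B0 -> L0 miss  d=D]
4: W B8 -> L0 miss wb->B0  d=D]
5: R B8 -> L0 hit  d=D]
6: W B8 -> L0 hit  d=D]
7: W B4 -> L0 miss wb->B8  d=D]
8: R B8 -> L0 miss wb->B4  d=-]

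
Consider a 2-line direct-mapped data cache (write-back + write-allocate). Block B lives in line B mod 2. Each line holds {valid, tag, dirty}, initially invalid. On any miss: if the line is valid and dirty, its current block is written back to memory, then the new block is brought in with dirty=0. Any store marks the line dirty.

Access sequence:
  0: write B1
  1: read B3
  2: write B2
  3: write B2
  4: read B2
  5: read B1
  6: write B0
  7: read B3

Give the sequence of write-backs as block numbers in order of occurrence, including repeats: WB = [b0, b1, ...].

WB = [1, 2]

0: W B1 → L1 miss [D]
1: R B3 → L1 miss wb→B1 [-]
2: W B2 → L0 miss [D]
3: W B2 → L0 hit [D]
4: R B2 → L0 hit [D]
5: R B1 → L1 miss [-]
6: W B0 → L0 miss wb→B2 [D]
7: R B3 → L1 miss [-]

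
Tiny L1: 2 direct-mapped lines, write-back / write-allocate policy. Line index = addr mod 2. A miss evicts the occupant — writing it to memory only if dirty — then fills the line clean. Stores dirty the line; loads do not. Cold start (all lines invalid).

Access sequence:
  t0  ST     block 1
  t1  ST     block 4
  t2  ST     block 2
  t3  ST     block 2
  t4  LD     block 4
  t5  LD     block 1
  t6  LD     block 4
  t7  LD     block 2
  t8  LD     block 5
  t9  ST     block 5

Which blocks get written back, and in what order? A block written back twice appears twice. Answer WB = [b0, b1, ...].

0: W B1 → L1 miss [D]
1: W B4 → L0 miss [D]
2: W B2 → L0 miss wb→B4 [D]
3: W B2 → L0 hit [D]
4: R B4 → L0 miss wb→B2 [-]
5: R B1 → L1 hit [D]
6: R B4 → L0 hit [-]
7: R B2 → L0 miss [-]
8: R B5 → L1 miss wb→B1 [-]
9: W B5 → L1 hit [D]

WB = [4, 2, 1]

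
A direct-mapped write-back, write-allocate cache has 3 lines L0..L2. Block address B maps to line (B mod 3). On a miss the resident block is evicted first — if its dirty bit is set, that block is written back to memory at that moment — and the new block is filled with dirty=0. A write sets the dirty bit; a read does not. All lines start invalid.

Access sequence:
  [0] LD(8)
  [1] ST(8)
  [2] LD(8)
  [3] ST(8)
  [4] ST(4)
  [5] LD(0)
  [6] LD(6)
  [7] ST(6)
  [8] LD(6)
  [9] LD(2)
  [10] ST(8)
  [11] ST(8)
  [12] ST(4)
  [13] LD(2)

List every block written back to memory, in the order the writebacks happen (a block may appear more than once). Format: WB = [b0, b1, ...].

WB = [8, 8]

0: R B8 -> L2 miss  d=-]
1: W B8 -> L2 hit  d=D]
2: R B8 -> L2 hit  d=D]
3: W B8 -> L2 hit  d=D]
4: W B4 -> L1 miss  d=D]
5: R B0 -> L0 miss  d=-]
6: R B6 -> L0 miss  d=-]
7: W B6 -> L0 hit  d=D]
8: R B6 -> L0 hit  d=D]
9: R B2 -> L2 miss wb->B8  d=-]
10: W B8 -> L2 miss  d=D]
11: W B8 -> L2 hit  d=D]
12: W B4 -> L1 hit  d=D]
13: R B2 -> L2 miss wb->B8  d=-]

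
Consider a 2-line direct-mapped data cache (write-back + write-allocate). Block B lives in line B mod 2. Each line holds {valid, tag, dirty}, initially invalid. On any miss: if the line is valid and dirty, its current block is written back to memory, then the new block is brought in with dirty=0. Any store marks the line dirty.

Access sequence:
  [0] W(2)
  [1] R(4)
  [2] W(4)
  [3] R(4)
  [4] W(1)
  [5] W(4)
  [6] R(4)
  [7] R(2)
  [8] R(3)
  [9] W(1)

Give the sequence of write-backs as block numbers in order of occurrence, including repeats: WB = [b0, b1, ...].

0: W B2 → L0 miss [D]
1: R B4 → L0 miss wb→B2 [-]
2: W B4 → L0 hit [D]
3: R B4 → L0 hit [D]
4: W B1 → L1 miss [D]
5: W B4 → L0 hit [D]
6: R B4 → L0 hit [D]
7: R B2 → L0 miss wb→B4 [-]
8: R B3 → L1 miss wb→B1 [-]
9: W B1 → L1 miss [D]

WB = [2, 4, 1]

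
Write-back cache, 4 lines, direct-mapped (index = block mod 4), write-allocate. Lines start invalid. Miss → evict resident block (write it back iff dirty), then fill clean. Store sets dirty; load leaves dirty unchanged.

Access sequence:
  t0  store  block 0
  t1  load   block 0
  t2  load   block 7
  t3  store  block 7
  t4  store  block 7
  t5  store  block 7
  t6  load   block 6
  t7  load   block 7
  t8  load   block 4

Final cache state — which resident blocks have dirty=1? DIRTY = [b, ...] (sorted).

  0 | W B0 → L0 miss [D]
  1 | R B0 → L0 hit [D]
  2 | R B7 → L3 miss [-]
  3 | W B7 → L3 hit [D]
  4 | W B7 → L3 hit [D]
  5 | W B7 → L3 hit [D]
  6 | R B6 → L2 miss [-]
  7 | R B7 → L3 hit [D]
  8 | R B4 → L0 miss wb→B0 [-]

DIRTY = [7]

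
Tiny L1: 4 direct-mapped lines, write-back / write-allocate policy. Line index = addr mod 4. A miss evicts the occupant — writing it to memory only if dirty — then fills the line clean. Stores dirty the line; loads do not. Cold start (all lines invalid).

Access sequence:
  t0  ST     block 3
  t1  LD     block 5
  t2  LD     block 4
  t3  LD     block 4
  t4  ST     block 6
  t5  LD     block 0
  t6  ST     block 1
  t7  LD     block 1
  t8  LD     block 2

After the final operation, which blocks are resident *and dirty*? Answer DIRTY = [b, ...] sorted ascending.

0: W B3 -> L3 miss  d=D]
1: R B5 -> L1 miss  d=-]
2: R B4 -> L0 miss  d=-]
3: R B4 -> L0 hit  d=-]
4: W B6 -> L2 miss  d=D]
5: R B0 -> L0 miss  d=-]
6: W B1 -> L1 miss  d=D]
7: R B1 -> L1 hit  d=D]
8: R B2 -> L2 miss wb->B6  d=-]

DIRTY = [1, 3]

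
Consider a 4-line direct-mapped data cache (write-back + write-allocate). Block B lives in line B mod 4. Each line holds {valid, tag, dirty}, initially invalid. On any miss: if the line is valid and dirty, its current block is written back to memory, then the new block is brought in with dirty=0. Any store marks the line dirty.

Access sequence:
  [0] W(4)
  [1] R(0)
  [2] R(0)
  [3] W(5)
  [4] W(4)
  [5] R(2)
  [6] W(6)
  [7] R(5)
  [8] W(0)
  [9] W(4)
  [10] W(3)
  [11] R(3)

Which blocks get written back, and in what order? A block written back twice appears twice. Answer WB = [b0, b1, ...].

0: W B4 → L0 miss [D]
1: R B0 → L0 miss wb→B4 [-]
2: R B0 → L0 hit [-]
3: W B5 → L1 miss [D]
4: W B4 → L0 miss [D]
5: R B2 → L2 miss [-]
6: W B6 → L2 miss [D]
7: R B5 → L1 hit [D]
8: W B0 → L0 miss wb→B4 [D]
9: W B4 → L0 miss wb→B0 [D]
10: W B3 → L3 miss [D]
11: R B3 → L3 hit [D]

WB = [4, 4, 0]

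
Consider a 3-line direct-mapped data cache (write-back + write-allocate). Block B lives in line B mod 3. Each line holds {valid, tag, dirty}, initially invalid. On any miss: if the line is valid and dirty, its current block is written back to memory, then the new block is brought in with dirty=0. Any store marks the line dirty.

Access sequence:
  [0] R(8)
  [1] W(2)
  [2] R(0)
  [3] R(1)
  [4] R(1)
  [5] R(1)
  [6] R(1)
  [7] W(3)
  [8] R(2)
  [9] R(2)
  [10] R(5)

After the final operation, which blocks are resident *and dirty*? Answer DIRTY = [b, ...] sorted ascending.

DIRTY = [3]

0: R B8 -> L2 miss  d=-]
1: W B2 -> L2 miss  d=D]
2: R B0 -> L0 miss  d=-]
3: R B1 -> L1 miss  d=-]
4: R B1 -> L1 hit  d=-]
5: R B1 -> L1 hit  d=-]
6: R B1 -> L1 hit  d=-]
7: W B3 -> L0 miss  d=D]
8: R B2 -> L2 hit  d=D]
9: R B2 -> L2 hit  d=D]
10: R B5 -> L2 miss wb->B2  d=-]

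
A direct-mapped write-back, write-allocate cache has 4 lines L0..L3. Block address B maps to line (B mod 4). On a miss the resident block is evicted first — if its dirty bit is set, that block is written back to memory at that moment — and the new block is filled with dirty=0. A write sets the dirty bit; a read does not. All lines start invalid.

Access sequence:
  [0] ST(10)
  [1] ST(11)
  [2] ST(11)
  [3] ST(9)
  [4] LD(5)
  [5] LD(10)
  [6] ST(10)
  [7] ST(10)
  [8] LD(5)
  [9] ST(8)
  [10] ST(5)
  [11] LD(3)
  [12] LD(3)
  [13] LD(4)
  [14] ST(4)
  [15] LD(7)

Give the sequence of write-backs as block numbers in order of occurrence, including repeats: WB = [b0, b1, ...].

0: W B10 -> L2 miss  d=D]
1: W B11 -> L3 miss  d=D]
2: W B11 -> L3 hit  d=D]
3: W B9 -> L1 miss  d=D]
4: R B5 -> L1 miss wb->B9  d=-]
5: R B10 -> L2 hit  d=D]
6: W B10 -> L2 hit  d=D]
7: W B10 -> L2 hit  d=D]
8: R B5 -> L1 hit  d=-]
9: W B8 -> L0 miss  d=D]
10: W B5 -> L1 hit  d=D]
11: R B3 -> L3 miss wb->B11  d=-]
12: R B3 -> L3 hit  d=-]
13: R B4 -> L0 miss wb->B8  d=-]
14: W B4 -> L0 hit  d=D]
15: R B7 -> L3 miss  d=-]

WB = [9, 11, 8]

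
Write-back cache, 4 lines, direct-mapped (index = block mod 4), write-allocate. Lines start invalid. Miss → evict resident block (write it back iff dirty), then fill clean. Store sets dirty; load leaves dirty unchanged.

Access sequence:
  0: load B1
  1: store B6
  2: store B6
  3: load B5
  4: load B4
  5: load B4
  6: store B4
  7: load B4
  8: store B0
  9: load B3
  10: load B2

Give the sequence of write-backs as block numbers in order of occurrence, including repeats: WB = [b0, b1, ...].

0: R B1 -> L1 miss  d=-]
1: W B6 -> L2 miss  d=D]
2: W B6 -> L2 hit  d=D]
3: R B5 -> L1 miss  d=-]
4: R B4 -> L0 miss  d=-]
5: R B4 -> L0 hit  d=-]
6: W B4 -> L0 hit  d=D]
7: R B4 -> L0 hit  d=D]
8: W B0 -> L0 miss wb->B4  d=D]
9: R B3 -> L3 miss  d=-]
10: R B2 -> L2 miss wb->B6  d=-]

WB = [4, 6]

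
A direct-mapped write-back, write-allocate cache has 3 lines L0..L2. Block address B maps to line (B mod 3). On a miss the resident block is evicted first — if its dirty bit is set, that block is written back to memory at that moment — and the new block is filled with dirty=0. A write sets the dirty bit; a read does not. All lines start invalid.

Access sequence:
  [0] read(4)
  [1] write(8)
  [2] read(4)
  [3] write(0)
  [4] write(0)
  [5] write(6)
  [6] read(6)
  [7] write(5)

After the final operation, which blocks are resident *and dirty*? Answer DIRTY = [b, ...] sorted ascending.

DIRTY = [5, 6]

0: R B4 -> L1 miss  d=-]
1: W B8 -> L2 miss  d=D]
2: R B4 -> L1 hit  d=-]
3: W B0 -> L0 miss  d=D]
4: W B0 -> L0 hit  d=D]
5: W B6 -> L0 miss wb->B0  d=D]
6: R B6 -> L0 hit  d=D]
7: W B5 -> L2 miss wb->B8  d=D]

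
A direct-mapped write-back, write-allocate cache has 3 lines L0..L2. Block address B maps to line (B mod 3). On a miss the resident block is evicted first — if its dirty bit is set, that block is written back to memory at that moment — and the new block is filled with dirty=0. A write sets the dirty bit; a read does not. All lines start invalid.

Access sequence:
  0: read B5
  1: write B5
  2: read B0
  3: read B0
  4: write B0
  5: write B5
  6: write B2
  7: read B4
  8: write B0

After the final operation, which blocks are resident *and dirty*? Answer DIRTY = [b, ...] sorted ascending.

DIRTY = [0, 2]

0: R B5 → L2 miss [-]
1: W B5 → L2 hit [D]
2: R B0 → L0 miss [-]
3: R B0 → L0 hit [-]
4: W B0 → L0 hit [D]
5: W B5 → L2 hit [D]
6: W B2 → L2 miss wb→B5 [D]
7: R B4 → L1 miss [-]
8: W B0 → L0 hit [D]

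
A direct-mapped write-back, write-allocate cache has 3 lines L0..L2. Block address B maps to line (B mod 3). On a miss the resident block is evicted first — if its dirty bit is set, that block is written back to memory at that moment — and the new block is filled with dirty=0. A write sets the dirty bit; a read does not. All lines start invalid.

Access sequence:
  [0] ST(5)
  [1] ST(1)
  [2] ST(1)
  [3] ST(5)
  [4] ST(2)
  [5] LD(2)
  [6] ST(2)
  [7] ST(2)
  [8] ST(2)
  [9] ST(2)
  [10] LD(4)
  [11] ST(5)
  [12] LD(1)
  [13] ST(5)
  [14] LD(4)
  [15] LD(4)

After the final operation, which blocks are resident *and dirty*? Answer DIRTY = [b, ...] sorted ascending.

DIRTY = [5]

0: W B5 → L2 miss [D]
1: W B1 → L1 miss [D]
2: W B1 → L1 hit [D]
3: W B5 → L2 hit [D]
4: W B2 → L2 miss wb→B5 [D]
5: R B2 → L2 hit [D]
6: W B2 → L2 hit [D]
7: W B2 → L2 hit [D]
8: W B2 → L2 hit [D]
9: W B2 → L2 hit [D]
10: R B4 → L1 miss wb→B1 [-]
11: W B5 → L2 miss wb→B2 [D]
12: R B1 → L1 miss [-]
13: W B5 → L2 hit [D]
14: R B4 → L1 miss [-]
15: R B4 → L1 hit [-]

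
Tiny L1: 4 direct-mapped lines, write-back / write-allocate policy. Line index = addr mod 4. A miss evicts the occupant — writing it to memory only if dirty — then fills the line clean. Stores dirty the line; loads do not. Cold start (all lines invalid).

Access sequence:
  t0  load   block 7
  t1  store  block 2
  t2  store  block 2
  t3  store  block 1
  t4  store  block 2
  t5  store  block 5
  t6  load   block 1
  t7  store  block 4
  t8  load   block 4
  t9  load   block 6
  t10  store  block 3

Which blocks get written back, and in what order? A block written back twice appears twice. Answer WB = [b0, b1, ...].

0: R B7 → L3 miss [-]
1: W B2 → L2 miss [D]
2: W B2 → L2 hit [D]
3: W B1 → L1 miss [D]
4: W B2 → L2 hit [D]
5: W B5 → L1 miss wb→B1 [D]
6: R B1 → L1 miss wb→B5 [-]
7: W B4 → L0 miss [D]
8: R B4 → L0 hit [D]
9: R B6 → L2 miss wb→B2 [-]
10: W B3 → L3 miss [D]

WB = [1, 5, 2]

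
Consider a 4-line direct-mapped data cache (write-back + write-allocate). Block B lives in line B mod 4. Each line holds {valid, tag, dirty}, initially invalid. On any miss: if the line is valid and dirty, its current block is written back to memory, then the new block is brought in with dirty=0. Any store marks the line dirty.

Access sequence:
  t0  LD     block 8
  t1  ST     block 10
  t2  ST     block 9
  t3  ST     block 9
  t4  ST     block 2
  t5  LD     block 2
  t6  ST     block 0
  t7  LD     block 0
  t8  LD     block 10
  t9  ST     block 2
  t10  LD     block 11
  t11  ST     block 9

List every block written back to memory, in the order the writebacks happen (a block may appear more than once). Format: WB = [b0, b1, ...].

  0 | R B8 → L0 miss [-]
  1 | W B10 → L2 miss [D]
  2 | W B9 → L1 miss [D]
  3 | W B9 → L1 hit [D]
  4 | W B2 → L2 miss wb→B10 [D]
  5 | R B2 → L2 hit [D]
  6 | W B0 → L0 miss [D]
  7 | R B0 → L0 hit [D]
  8 | R B10 → L2 miss wb→B2 [-]
  9 | W B2 → L2 miss [D]
  10 | R B11 → L3 miss [-]
  11 | W B9 → L1 hit [D]

WB = [10, 2]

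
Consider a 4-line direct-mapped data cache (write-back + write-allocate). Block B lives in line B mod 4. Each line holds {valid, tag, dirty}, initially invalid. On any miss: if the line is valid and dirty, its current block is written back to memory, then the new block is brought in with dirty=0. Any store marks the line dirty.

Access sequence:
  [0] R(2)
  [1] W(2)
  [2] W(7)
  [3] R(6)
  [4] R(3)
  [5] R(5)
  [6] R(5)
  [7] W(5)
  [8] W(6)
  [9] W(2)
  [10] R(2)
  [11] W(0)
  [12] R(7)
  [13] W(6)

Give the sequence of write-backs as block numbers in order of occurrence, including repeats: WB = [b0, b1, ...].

  0 | R B2 → L2 miss [-]
  1 | W B2 → L2 hit [D]
  2 | W B7 → L3 miss [D]
  3 | R B6 → L2 miss wb→B2 [-]
  4 | R B3 → L3 miss wb→B7 [-]
  5 | R B5 → L1 miss [-]
  6 | R B5 → L1 hit [-]
  7 | W B5 → L1 hit [D]
  8 | W B6 → L2 hit [D]
  9 | W B2 → L2 miss wb→B6 [D]
  10 | R B2 → L2 hit [D]
  11 | W B0 → L0 miss [D]
  12 | R B7 → L3 miss [-]
  13 | W B6 → L2 miss wb→B2 [D]

WB = [2, 7, 6, 2]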